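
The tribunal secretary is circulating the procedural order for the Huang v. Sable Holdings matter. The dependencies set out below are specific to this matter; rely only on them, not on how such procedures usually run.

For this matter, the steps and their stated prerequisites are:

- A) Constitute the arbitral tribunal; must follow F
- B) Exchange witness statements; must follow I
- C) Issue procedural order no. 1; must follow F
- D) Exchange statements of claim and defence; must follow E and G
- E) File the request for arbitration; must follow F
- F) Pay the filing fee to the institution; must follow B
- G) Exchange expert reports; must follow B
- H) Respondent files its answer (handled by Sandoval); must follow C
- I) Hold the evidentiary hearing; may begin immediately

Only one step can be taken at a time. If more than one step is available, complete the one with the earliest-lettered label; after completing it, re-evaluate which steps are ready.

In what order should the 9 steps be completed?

I, B, F, A, C, E, G, D, H

Only I has no prerequisites, so it is first.
B is the only step now ready → B.
Ready: F and G. F has the earlier label → F.
A, C and E now also ready, so the ready set is {A, C, E, G}; A has the earlier label → A.
Ready: C, E and G. C has the earlier label → C.
H now also ready, so the ready set is {E, G, H}; E has the earlier label → E.
G and H are both available; G has the earlier label → G.
D and H are both available; D has the earlier label → D.
That leaves H as the only ready step → H.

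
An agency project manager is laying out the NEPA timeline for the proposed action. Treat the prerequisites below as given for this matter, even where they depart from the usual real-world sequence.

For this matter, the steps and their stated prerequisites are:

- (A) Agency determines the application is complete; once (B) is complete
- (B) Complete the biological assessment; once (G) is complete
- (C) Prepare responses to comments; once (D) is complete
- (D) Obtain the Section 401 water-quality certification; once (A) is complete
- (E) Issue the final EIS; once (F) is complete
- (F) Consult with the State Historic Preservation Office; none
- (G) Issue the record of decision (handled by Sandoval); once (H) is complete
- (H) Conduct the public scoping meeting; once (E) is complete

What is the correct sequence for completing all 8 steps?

(F) has no prerequisites → (F) first.
(E) needed (F), now all done → (E).
(H) needed (E), now all done → (H).
(G) needed (H), now all done → (G).
Next only (B) has its prerequisites met → (B).
Next only (A) has its prerequisites met → (A).
(D) is the only step now ready → (D).
That leaves (C) as the only ready step → (C).

(F) (E) (H) (G) (B) (A) (D) (C)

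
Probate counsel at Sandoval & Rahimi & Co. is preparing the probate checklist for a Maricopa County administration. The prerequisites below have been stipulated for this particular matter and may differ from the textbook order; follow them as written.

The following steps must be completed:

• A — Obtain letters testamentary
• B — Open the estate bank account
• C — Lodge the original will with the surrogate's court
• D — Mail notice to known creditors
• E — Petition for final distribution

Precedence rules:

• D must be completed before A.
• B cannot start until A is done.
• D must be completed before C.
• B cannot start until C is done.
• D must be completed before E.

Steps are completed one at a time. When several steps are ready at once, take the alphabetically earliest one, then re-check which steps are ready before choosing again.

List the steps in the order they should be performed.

D A C B E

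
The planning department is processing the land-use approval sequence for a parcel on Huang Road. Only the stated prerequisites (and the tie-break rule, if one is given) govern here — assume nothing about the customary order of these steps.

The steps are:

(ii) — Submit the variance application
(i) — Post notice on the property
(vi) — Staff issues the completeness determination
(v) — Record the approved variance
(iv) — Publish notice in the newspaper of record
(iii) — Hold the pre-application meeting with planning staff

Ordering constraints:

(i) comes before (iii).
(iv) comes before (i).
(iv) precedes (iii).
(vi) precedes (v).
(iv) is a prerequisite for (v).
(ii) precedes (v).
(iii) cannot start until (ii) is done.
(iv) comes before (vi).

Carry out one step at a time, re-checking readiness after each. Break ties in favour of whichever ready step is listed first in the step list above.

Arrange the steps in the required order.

Nothing is required for (ii) and (iv). (ii) is listed earlier → (ii) first.
(iv) is the only step now ready → (iv).
Ready: (i) and (vi). (i) is listed earlier → (i).
(iii) now also ready, so the ready set is {(vi), (iii)}; (vi) is listed earlier → (vi).
(v) and (iii) are both available; (v) is listed earlier → (v).
(iii) needed (ii), (i) and (iv), now all done → (iii).

(ii) → (iv) → (i) → (vi) → (v) → (iii)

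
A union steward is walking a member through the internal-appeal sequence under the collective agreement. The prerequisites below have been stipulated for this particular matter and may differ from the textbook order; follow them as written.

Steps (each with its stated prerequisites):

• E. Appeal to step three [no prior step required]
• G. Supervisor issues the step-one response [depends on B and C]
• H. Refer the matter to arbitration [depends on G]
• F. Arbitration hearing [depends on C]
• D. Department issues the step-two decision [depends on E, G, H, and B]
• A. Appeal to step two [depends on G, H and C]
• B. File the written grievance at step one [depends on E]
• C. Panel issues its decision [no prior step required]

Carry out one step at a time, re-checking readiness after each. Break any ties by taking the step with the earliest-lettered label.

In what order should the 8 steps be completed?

C, E, B, F, G, H, A, D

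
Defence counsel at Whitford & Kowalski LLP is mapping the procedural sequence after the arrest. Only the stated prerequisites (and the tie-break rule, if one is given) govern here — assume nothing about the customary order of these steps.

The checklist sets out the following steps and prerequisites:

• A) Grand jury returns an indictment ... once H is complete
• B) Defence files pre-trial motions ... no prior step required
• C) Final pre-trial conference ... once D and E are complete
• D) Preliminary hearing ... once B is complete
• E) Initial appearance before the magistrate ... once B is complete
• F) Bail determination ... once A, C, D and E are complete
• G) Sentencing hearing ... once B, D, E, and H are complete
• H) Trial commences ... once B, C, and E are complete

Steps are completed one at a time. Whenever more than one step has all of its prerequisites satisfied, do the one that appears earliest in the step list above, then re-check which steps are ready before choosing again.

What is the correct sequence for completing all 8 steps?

B → D → E → C → H → A → F → G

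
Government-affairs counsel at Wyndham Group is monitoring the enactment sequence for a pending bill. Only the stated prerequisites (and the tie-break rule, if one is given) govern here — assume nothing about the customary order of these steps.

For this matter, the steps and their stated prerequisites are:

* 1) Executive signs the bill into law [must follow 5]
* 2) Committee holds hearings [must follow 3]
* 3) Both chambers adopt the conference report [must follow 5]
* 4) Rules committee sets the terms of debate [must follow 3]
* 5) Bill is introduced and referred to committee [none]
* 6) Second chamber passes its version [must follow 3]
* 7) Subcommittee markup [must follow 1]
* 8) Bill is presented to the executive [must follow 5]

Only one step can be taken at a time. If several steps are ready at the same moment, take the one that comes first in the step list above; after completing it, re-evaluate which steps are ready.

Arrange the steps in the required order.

Only 5 has no prerequisites, so it is first.
Now 1, 3 and 8 have their prerequisites met. 1 is listed earlier, so 1 next.
Ready: 3, 7 and 8. 3 is listed earlier → 3.
Now 2, 4, 6, 7 and 8 have their prerequisites met. 2 is listed earlier, so 2 next.
Now 4, 6, 7 and 8 have their prerequisites met. 4 is listed earlier, so 4 next.
6, 7 and 8 are all available; 6 is listed earlier → 6.
Now 7 and 8 have their prerequisites met. 7 is listed earlier, so 7 next.
8 is the only step now ready → 8.

5 1 3 2 4 6 7 8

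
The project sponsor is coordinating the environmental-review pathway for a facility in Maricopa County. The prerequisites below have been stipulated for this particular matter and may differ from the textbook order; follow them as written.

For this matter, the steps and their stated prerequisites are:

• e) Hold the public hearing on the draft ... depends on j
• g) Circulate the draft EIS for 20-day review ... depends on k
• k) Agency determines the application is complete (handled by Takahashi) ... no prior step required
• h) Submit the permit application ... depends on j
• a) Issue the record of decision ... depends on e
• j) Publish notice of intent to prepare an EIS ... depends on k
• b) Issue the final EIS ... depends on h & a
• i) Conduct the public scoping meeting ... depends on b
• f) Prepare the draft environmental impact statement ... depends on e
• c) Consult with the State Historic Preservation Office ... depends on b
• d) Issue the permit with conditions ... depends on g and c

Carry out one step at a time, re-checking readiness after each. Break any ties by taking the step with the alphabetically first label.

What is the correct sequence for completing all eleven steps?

k has no prerequisites → k first.
Now g and j have their prerequisites met. g has the earlier label, so g next.
Next only j has its prerequisites met → j.
Ready: e and h. e has the earlier label → e.
a and f now also ready, so the ready set is {a, f, h}; a has the earlier label → a.
Ready: f and h. f has the earlier label → f.
Next only h has its prerequisites met → h.
b needed a and h, now all done → b.
Ready: c and i. c has the earlier label → c.
Now d and i have their prerequisites met. d has the earlier label, so d next.
Next only i has its prerequisites met → i.

k → g → j → e → a → f → h → b → c → d → i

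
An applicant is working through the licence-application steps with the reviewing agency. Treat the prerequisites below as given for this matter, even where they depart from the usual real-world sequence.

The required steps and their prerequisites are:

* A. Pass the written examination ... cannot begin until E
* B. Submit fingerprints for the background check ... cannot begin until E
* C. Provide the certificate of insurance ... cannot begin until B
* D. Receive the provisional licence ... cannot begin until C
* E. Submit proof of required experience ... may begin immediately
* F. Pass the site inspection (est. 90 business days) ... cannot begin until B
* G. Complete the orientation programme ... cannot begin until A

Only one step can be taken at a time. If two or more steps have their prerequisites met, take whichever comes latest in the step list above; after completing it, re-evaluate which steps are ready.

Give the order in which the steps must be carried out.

E, B, F, C, D, A, G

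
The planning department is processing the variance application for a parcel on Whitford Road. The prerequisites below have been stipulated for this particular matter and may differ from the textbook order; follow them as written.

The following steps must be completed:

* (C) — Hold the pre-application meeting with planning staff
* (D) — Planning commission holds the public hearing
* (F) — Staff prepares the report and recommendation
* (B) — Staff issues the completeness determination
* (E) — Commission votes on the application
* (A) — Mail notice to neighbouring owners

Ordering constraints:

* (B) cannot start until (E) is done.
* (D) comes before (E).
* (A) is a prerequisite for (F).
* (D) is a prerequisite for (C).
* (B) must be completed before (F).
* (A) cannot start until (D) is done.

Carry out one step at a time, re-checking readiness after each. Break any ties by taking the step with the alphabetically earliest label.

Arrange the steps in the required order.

(D) is the only step with nothing outstanding, so it goes first.
Now (A), (C) and (E) have their prerequisites met. (A) has the earlier label, so (A) next.
(C) and (E) are both available; (C) has the earlier label → (C).
(E) is the only step now ready → (E).
That leaves (B) as the only ready step → (B).
(F) is the only step now ready → (F).

(D) → (A) → (C) → (E) → (B) → (F)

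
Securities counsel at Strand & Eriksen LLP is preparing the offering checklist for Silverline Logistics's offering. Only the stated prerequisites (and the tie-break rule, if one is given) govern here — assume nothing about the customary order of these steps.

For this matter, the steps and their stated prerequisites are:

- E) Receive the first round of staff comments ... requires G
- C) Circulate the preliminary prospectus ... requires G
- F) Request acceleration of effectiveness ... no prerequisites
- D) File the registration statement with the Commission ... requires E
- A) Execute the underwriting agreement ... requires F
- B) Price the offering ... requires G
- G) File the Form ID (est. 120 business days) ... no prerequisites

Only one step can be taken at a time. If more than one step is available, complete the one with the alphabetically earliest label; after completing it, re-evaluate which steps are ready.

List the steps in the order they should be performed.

F, A, G, B, C, E, D

Nothing is required for F and G. F has the earlier label → F first.
Ready: A and G. A has the earlier label → A.
G is the only step now ready → G.
Now B, C and E have their prerequisites met. B has the earlier label, so B next.
C and E are both available; C has the earlier label → C.
Next only E has its prerequisites met → E.
That leaves D as the only ready step → D.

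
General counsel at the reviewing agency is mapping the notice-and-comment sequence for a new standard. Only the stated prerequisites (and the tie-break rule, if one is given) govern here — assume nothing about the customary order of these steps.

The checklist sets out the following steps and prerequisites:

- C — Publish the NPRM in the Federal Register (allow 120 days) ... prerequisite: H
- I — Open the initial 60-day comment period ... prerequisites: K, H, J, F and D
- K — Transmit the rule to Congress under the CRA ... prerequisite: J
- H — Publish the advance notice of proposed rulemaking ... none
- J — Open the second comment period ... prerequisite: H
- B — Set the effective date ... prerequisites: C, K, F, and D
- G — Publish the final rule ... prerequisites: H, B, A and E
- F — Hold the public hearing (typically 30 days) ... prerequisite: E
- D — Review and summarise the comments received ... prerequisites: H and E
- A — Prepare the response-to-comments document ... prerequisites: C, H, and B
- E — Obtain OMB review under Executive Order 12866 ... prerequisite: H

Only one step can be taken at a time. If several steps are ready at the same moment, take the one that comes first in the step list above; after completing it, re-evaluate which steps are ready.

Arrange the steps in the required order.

Only H has no prerequisites, so it is first.
Now C, J and E have their prerequisites met. C is listed earlier, so C next.
Ready: J and E. J is listed earlier → J.
K now also ready, so the ready set is {K, E}; K is listed earlier → K.
E needed H, now all done → E.
Ready: F and D. F is listed earlier → F.
D needed H and E, now all done → D.
Ready: I and B. I is listed earlier → I.
B needed C, K, F and D, now all done → B.
Next only A has its prerequisites met → A.
That leaves G as the only ready step → G.

H, C, J, K, E, F, D, I, B, A, G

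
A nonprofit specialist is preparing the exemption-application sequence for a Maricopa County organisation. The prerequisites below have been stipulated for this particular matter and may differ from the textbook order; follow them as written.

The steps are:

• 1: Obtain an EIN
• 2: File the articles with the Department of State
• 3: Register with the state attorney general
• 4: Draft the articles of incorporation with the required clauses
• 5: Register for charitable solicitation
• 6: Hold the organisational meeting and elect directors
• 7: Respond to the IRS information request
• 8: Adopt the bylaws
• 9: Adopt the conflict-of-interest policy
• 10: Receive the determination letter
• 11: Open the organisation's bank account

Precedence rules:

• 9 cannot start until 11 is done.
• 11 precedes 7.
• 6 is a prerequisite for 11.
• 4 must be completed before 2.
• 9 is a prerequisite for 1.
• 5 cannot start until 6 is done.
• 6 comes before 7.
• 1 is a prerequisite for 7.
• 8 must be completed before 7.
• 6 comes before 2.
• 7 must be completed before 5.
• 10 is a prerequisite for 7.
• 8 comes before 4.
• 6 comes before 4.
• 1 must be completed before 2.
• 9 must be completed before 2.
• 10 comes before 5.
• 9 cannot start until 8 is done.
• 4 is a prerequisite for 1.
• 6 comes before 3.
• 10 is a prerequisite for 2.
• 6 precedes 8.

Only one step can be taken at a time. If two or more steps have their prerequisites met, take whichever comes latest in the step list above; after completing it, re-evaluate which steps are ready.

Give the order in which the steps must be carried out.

Nothing is required for 10 and 6. 10 is listed later → 10 first.
6 is the only step now ready → 6.
Ready: 11, 8 and 3. 11 is listed later → 11.
Now 8 and 3 have their prerequisites met. 8 is listed later, so 8 next.
Now 9, 4 and 3 have their prerequisites met. 9 is listed later, so 9 next.
4 and 3 are both available; 4 is listed later → 4.
Now 3 and 1 have their prerequisites met. 3 is listed later, so 3 next.
That leaves 1 as the only ready step → 1.
Ready: 7 and 2. 7 is listed later → 7.
Now 5 and 2 have their prerequisites met. 5 is listed later, so 5 next.
2 needed 10, 9, 6, 4 and 1, now all done → 2.

10 → 6 → 11 → 8 → 9 → 4 → 3 → 1 → 7 → 5 → 2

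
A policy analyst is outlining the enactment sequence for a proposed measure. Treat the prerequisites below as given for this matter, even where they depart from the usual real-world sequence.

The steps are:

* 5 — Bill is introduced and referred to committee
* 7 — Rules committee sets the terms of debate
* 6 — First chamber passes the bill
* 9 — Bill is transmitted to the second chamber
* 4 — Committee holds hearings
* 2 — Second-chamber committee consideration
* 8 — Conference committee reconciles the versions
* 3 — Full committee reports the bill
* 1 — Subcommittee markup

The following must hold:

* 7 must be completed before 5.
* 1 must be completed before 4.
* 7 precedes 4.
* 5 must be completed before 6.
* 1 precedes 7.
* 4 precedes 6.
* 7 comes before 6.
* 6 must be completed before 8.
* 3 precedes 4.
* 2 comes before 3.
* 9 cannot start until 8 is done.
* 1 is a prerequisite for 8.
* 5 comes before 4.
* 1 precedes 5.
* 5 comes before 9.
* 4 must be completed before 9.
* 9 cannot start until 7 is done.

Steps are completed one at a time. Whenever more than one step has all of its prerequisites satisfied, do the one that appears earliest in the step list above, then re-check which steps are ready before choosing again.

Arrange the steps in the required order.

Nothing is required for 2 and 1. 2 is listed earlier → 2 first.
Now 3 and 1 have their prerequisites met. 3 is listed earlier, so 3 next.
1 is the only step now ready → 1.
7 needed 1, now all done → 7.
5 is the only step now ready → 5.
That leaves 4 as the only ready step → 4.
6 needed 5, 7 and 4, now all done → 6.
Next only 8 has its prerequisites met → 8.
9 is the only step now ready → 9.

2, 3, 1, 7, 5, 4, 6, 8, 9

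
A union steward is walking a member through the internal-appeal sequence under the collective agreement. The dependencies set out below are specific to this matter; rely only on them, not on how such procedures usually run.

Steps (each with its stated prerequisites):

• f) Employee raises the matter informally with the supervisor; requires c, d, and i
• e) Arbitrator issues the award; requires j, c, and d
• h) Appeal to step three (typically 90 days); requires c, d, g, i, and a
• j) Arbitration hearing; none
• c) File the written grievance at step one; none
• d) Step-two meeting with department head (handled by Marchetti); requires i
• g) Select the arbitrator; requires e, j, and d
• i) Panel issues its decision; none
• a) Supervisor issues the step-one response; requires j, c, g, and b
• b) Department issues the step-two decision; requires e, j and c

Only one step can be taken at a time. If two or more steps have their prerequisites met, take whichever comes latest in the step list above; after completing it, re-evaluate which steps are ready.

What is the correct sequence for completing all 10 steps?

i → d → c → j → e → b → g → a → h → f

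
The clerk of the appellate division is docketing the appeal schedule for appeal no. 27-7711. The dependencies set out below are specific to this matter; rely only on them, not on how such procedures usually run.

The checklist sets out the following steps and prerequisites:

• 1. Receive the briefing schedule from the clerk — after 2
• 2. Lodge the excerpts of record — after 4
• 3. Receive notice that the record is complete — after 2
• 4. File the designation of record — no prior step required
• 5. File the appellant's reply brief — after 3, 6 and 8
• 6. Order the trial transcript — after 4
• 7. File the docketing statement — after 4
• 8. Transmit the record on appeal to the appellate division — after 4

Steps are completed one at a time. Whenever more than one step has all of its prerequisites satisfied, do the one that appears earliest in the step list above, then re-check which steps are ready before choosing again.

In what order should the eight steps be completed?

4 is the only step with nothing outstanding, so it goes first.
Now 2, 6, 7 and 8 have their prerequisites met. 2 is listed earlier, so 2 next.
1 and 3 now also ready, so the ready set is {1, 3, 6, 7, 8}; 1 is listed earlier → 1.
Now 3, 6, 7 and 8 have their prerequisites met. 3 is listed earlier, so 3 next.
Ready: 6, 7 and 8. 6 is listed earlier → 6.
7 and 8 are both available; 7 is listed earlier → 7.
Next only 8 has its prerequisites met → 8.
5 needed 3, 6 and 8, now all done → 5.

4 2 1 3 6 7 8 5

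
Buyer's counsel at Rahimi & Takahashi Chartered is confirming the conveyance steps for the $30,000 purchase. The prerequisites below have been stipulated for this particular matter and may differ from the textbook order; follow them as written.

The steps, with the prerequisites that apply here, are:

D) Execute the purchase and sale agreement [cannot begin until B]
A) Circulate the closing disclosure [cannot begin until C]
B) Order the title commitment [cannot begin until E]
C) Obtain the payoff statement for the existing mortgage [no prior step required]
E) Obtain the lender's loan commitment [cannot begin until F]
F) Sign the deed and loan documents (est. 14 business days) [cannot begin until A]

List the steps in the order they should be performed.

C has no prerequisites → C first.
A needed C, now all done → A.
That leaves F as the only ready step → F.
E needed F, now all done → E.
B needed E, now all done → B.
D is the only step now ready → D.

C A F E B D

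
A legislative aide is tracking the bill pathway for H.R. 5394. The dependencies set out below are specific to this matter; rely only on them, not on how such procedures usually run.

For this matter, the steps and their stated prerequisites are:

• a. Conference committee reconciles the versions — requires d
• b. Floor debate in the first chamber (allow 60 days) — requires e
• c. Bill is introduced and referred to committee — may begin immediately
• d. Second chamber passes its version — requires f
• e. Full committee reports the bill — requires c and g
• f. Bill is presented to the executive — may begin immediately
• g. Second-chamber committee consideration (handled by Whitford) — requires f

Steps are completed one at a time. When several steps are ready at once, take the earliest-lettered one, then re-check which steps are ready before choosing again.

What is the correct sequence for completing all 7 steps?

c, f, d, a, g, e, b

c and f have no prerequisites; c has the earlier label, so c is first.
That leaves f as the only ready step → f.
d and g are both available; d has the earlier label → d.
a and g are both available; a has the earlier label → a.
g needed f, now all done → g.
e needed c and g, now all done → e.
That leaves b as the only ready step → b.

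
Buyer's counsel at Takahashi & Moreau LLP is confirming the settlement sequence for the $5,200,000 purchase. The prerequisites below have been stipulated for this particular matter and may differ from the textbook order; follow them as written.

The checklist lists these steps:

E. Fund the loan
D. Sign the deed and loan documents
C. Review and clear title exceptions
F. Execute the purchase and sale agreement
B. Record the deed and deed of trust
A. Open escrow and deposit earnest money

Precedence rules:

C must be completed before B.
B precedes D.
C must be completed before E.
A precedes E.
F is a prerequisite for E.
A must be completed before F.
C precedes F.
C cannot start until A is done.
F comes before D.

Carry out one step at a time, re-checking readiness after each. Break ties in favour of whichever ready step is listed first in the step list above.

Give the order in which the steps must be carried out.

A, C, F, E, B, D

A has no prerequisites → A first.
C is the only step now ready → C.
Now F and B have their prerequisites met. F is listed earlier, so F next.
E now also ready, so the ready set is {E, B}; E is listed earlier → E.
B is the only step now ready → B.
D needed F and B, now all done → D.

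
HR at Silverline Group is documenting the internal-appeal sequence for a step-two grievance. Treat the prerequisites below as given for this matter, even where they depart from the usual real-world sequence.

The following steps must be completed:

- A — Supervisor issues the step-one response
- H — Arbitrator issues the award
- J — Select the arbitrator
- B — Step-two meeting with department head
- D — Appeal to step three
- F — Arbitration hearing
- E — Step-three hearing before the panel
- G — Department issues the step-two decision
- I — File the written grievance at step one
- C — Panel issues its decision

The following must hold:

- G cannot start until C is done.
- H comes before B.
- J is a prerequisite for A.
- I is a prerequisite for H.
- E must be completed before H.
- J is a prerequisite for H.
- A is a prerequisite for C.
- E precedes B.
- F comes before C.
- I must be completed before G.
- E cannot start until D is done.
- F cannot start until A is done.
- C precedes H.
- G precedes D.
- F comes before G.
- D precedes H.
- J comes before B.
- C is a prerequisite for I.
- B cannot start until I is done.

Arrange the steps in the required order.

J has no prerequisites → J first.
A needed J, now all done → A.
F needed A, now all done → F.
C needed A and F, now all done → C.
Next only I has its prerequisites met → I.
G needed F, I and C, now all done → G.
D needed G, now all done → D.
E needed D, now all done → E.
H needed J, D, E, I and C, now all done → H.
B needed H, J, E and I, now all done → B.

J A F C I G D E H B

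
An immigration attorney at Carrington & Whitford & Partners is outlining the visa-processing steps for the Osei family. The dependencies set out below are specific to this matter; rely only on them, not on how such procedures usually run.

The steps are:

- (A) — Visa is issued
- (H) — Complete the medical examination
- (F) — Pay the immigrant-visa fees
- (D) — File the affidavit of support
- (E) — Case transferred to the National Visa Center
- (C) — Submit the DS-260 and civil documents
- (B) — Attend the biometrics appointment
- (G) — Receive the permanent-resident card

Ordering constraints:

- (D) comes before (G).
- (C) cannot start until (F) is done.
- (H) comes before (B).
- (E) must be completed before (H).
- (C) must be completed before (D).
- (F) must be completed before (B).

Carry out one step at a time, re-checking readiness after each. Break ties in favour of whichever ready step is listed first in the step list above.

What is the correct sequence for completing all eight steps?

(A), (F), (E), (H), (C), (D), (B), (G)

Nothing is required for (A), (F) and (E). (A) is listed earlier → (A) first.
Ready: (F) and (E). (F) is listed earlier → (F).
(E) and (C) are both available; (E) is listed earlier → (E).
(H) now also ready, so the ready set is {(H), (C)}; (H) is listed earlier → (H).
(B) now also ready, so the ready set is {(C), (B)}; (C) is listed earlier → (C).
Ready: (D) and (B). (D) is listed earlier → (D).
Now (B) and (G) have their prerequisites met. (B) is listed earlier, so (B) next.
(G) needed (D), now all done → (G).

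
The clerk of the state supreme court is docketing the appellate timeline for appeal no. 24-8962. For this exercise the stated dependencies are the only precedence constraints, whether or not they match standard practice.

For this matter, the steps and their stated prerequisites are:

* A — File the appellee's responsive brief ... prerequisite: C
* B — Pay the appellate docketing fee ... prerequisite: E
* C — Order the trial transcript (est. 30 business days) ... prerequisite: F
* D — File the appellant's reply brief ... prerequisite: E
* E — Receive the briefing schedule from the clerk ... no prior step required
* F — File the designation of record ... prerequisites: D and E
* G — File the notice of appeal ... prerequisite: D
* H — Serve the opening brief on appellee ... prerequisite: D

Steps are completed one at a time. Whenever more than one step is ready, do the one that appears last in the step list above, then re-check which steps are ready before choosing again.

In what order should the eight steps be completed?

E D H G F C B A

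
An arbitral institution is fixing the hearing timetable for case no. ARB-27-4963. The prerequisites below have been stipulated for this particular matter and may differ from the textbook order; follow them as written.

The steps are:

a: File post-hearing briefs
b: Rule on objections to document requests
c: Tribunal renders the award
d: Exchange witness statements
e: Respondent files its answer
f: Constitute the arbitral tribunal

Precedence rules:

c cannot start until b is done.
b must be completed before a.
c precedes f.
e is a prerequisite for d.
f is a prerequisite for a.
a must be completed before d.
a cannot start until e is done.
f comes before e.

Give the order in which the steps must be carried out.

b, c, f, e, a, d

b is the only step with nothing outstanding, so it goes first.
c needed b, now all done → c.
That leaves f as the only ready step → f.
e needed f, now all done → e.
a is the only step now ready → a.
d is the only step now ready → d.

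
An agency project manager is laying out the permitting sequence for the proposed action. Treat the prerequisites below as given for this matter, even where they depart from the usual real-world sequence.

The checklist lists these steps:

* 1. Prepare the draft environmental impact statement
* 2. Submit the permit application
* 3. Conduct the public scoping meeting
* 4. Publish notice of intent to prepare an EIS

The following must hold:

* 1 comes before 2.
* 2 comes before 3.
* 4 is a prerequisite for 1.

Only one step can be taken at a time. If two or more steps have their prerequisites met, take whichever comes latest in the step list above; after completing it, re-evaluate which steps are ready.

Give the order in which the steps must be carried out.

4, 1, 2, 3

4 is the only step with nothing outstanding, so it goes first.
1 needed 4, now all done → 1.
2 needed 1, now all done → 2.
That leaves 3 as the only ready step → 3.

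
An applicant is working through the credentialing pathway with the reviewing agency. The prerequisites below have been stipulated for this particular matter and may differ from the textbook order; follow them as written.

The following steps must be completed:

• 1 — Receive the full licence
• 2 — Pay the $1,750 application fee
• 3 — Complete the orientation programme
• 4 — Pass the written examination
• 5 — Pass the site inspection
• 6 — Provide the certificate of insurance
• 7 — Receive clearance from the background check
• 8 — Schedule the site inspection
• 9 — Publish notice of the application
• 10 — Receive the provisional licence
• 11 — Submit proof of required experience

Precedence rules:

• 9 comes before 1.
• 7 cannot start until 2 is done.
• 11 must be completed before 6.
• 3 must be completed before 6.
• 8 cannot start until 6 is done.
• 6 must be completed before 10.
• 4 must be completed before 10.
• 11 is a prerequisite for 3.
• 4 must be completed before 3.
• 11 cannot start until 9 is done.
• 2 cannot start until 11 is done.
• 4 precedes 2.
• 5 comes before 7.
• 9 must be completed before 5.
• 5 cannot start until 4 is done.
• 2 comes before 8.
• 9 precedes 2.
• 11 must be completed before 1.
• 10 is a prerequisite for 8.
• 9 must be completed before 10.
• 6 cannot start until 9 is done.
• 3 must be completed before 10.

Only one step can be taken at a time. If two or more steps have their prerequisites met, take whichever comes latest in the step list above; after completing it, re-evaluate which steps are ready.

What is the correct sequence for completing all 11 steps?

9 → 11 → 4 → 5 → 3 → 6 → 10 → 2 → 8 → 7 → 1

Nothing is required for 9 and 4. 9 is listed later → 9 first.
11 now also ready, so the ready set is {11, 4}; 11 is listed later → 11.
Ready: 4 and 1. 4 is listed later → 4.
5, 3 and 2 now also ready, so the ready set is {5, 3, 2, 1}; 5 is listed later → 5.
3, 2 and 1 are all available; 3 is listed later → 3.
6 now also ready, so the ready set is {6, 2, 1}; 6 is listed later → 6.
10 now also ready, so the ready set is {10, 2, 1}; 10 is listed later → 10.
2 and 1 are both available; 2 is listed later → 2.
Now 8, 7 and 1 have their prerequisites met. 8 is listed later, so 8 next.
Now 7 and 1 have their prerequisites met. 7 is listed later, so 7 next.
1 needed 11 and 9, now all done → 1.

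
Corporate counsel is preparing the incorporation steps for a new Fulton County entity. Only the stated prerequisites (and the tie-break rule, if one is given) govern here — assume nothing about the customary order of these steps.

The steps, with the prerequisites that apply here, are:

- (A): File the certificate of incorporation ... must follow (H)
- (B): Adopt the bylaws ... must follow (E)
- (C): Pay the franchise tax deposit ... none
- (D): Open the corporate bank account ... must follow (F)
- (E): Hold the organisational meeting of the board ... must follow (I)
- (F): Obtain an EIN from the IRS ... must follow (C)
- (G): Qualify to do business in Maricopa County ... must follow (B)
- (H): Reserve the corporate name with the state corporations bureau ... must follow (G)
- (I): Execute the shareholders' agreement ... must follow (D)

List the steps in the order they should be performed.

Only (C) has no prerequisites, so it is first.
That leaves (F) as the only ready step → (F).
That leaves (D) as the only ready step → (D).
(I) needed (D), now all done → (I).
(E) is the only step now ready → (E).
(B) needed (E), now all done → (B).
(G) is the only step now ready → (G).
(H) needed (G), now all done → (H).
(A) is the only step now ready → (A).

(C), (F), (D), (I), (E), (B), (G), (H), (A)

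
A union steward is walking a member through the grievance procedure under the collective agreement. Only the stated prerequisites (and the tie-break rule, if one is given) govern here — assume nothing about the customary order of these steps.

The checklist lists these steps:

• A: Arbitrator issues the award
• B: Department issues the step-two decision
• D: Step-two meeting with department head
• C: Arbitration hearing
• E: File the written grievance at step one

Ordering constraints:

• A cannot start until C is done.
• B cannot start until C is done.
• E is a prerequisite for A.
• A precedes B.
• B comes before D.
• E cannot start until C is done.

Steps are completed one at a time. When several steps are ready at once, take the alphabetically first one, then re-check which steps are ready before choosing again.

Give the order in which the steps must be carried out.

C, E, A, B, D

C has no prerequisites → C first.
E is the only step now ready → E.
A needed C and E, now all done → A.
Next only B has its prerequisites met → B.
Next only D has its prerequisites met → D.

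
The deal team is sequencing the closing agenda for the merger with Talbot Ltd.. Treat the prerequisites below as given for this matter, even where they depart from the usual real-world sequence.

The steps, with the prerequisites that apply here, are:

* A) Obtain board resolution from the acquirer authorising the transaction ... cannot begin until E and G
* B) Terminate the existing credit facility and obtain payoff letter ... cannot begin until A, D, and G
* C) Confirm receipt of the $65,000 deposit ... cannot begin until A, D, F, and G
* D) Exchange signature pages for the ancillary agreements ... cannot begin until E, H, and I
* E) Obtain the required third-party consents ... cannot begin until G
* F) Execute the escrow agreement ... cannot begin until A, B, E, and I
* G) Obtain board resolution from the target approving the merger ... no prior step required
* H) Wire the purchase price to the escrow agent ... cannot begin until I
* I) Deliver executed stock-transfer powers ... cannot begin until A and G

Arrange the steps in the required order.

G, E, A, I, H, D, B, F, C

G has no prerequisites → G first.
E needed G, now all done → E.
Next only A has its prerequisites met → A.
Next only I has its prerequisites met → I.
That leaves H as the only ready step → H.
D needed E, H and I, now all done → D.
B is the only step now ready → B.
That leaves F as the only ready step → F.
C needed A, D, F and G, now all done → C.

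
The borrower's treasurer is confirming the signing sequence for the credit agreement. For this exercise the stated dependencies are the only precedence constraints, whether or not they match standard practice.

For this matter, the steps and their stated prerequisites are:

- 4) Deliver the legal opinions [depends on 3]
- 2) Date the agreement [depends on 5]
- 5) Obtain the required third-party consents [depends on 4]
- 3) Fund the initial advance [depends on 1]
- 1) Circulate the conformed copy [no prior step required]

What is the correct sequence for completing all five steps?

Only 1 has no prerequisites, so it is first.
That leaves 3 as the only ready step → 3.
4 is the only step now ready → 4.
5 needed 4, now all done → 5.
2 needed 5, now all done → 2.

1, 3, 4, 5, 2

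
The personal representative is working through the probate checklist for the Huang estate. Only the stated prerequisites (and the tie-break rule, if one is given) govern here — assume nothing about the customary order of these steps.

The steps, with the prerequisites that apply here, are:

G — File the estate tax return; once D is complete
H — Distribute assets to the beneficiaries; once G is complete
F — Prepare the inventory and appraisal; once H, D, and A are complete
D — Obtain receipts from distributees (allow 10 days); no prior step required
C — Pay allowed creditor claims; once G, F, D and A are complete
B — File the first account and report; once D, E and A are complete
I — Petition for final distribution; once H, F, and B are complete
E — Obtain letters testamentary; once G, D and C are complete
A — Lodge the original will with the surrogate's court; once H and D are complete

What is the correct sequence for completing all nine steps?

D, G, H, A, F, C, E, B, I

Only D has no prerequisites, so it is first.
Next only G has its prerequisites met → G.
H needed G, now all done → H.
A needed H and D, now all done → A.
F needed H, D and A, now all done → F.
C needed G, F, D and A, now all done → C.
E needed G, D and C, now all done → E.
B needed D, E and A, now all done → B.
I is the only step now ready → I.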